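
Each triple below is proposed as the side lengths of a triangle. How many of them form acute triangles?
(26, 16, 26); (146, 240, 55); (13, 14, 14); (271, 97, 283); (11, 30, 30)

4

(26,16,26): 16²+26² = 932 > 676 = 26² → acute
(146,240,55): 55+146 ≤ 240, not a triangle
(13,14,14): 13²+14² = 365 > 196 = 14² → acute
(271,97,283): 97²+271² = 82850 > 80089 = 283² → acute
(11,30,30): 11²+30² = 1021 > 900 = 30² → acute
4 of the 5 are acute.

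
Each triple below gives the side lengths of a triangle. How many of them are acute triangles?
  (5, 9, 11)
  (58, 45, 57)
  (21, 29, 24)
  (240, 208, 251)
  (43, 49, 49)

4

(5,9,11): 5²+9² = 106 < 121 = 11² → obtuse
(58,45,57): 45²+57² = 5274 > 3364 = 58² → acute
(21,29,24): 21²+24² = 1017 > 841 = 29² → acute
(240,208,251): 208²+240² = 100864 > 63001 = 251² → acute
(43,49,49): 43²+49² = 4250 > 2401 = 49² → acute
4 of the 5 are acute.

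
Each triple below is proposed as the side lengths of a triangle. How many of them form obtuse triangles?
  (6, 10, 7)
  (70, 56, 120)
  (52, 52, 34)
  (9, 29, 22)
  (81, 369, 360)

(6,10,7): 6²+7² = 85 < 100 = 10² → obtuse
(70,56,120): 56²+70² = 8036 < 14400 = 120² → obtuse
(52,52,34): 34²+52² = 3860 > 2704 = 52² → acute
(9,29,22): 9²+22² = 565 < 841 = 29² → obtuse
(81,369,360): 81²+360² = 136161 = 369² → right
3 of the 5 are obtuse.

3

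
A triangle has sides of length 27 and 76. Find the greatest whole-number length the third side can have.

102

The third side must be strictly less than 27 + 76 = 103.
The largest integer below 103 is 102.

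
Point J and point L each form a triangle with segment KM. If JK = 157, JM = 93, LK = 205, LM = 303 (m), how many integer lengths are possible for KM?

From triangle JKM: 64 < KM < 250.
From triangle LKM: 98 < KM < 508.
Intersection: 98 < KM < 250, so integers 99 through 249: 151 values.

151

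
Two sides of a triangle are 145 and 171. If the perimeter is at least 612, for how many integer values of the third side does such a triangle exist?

Triangle inequality: 26 < x < 316. Perimeter ≥ 612 gives x ≥ 612 − 145 − 171 = 296.
So 296 ≤ x < 316; integers 296 through 315: 20 values.

20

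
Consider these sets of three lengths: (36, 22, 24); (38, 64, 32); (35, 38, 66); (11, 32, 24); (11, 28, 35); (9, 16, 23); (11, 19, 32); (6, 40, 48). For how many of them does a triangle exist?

6

(22,24,36): 22+24 > 36 → valid
(32,38,64): 32+38 > 64 → valid
(35,38,66): 35+38 > 66 → valid
(11,24,32): 11+24 > 32 → valid
(11,28,35): 11+28 > 35 → valid
(9,16,23): 9+16 > 23 → valid
(11,19,32): 11+19 ≤ 32 → not valid
(6,40,48): 6+40 ≤ 48 → not valid
6 of the 8 triples form a triangle.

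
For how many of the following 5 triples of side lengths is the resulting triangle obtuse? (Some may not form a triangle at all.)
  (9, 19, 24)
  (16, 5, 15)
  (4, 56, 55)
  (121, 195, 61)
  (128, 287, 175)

4

(9,19,24): 9²+19² = 442 < 576 = 24² → obtuse
(16,5,15): 5²+15² = 250 < 256 = 16² → obtuse
(4,56,55): 4²+55² = 3041 < 3136 = 56² → obtuse
(121,195,61): 61+121 ≤ 195, not a triangle
(128,287,175): 128²+175² = 47009 < 82369 = 287² → obtuse
4 of the 5 are obtuse.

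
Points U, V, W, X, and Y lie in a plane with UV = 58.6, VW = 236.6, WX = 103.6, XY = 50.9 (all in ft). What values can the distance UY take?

23.5 ≤ UY ≤ 449.7 ft

The maximum is all hops collinear in one direction: 58.6 + 236.6 + 103.6 + 50.9 = 449.7.
The longest hop is 236.6; the others sum to 213.1. Folding the others back against it leaves at least 236.6 − 213.1 = 23.5.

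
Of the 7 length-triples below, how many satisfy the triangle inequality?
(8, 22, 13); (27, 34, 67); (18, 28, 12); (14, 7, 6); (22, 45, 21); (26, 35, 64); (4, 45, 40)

1

(8,13,22): 8+13 ≤ 22 → not valid
(27,34,67): 27+34 ≤ 67 → not valid
(12,18,28): 12+18 > 28 → valid
(6,7,14): 6+7 ≤ 14 → not valid
(21,22,45): 21+22 ≤ 45 → not valid
(26,35,64): 26+35 ≤ 64 → not valid
(4,40,45): 4+40 ≤ 45 → not valid
1 of the 7 triples forms a triangle.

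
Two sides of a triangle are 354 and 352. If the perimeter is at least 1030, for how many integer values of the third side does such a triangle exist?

Triangle inequality: 2 < x < 706. Perimeter ≥ 1030 gives x ≥ 1030 − 354 − 352 = 324.
So 324 ≤ x < 706; integers 324 through 705: 382 values.

382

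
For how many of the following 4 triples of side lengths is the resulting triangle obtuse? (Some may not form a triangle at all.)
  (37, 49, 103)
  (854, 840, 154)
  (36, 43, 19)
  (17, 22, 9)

(37,49,103): 37+49 ≤ 103, not a triangle
(854,840,154): 154²+840² = 729316 = 854² → right
(36,43,19): 19²+36² = 1657 < 1849 = 43² → obtuse
(17,22,9): 9²+17² = 370 < 484 = 22² → obtuse
2 of the 4 are obtuse.

2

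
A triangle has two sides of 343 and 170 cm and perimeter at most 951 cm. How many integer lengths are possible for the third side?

Triangle inequality: 173 < x < 513. Perimeter ≤ 951 gives x ≤ 951 − 343 − 170 = 438.
So 173 < x ≤ 438; integers 174 through 438: 265 values.

265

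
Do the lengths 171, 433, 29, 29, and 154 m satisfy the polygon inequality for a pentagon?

No

For a pentagon, each side must be shorter than the sum of the others.
Here the longest side is 433, but the remaining 4 sides sum to only 383.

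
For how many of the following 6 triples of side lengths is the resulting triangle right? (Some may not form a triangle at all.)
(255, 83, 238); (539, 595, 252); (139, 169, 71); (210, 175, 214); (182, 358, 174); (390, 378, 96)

(255,83,238): 83²+238² = 63533 < 65025 = 255² → obtuse
(539,595,252): 252²+539² = 354025 = 595² → right
(139,169,71): 71²+139² = 24362 < 28561 = 169² → obtuse
(210,175,214): 175²+210² = 74725 > 45796 = 214² → acute
(182,358,174): 174+182 ≤ 358, not a triangle
(390,378,96): 96²+378² = 152100 = 390² → right
2 of the 6 are right.

2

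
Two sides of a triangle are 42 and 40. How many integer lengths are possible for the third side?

The third side lies in the open interval (2, 82).
Integers from 3 to 81 inclusive: 81 − 3 + 1 = 79.

79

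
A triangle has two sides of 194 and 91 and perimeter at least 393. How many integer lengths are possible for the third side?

177

Triangle inequality: 103 < x < 285. Perimeter ≥ 393 gives x ≥ 393 − 194 − 91 = 108.
So 108 ≤ x < 285; integers 108 through 284: 177 values.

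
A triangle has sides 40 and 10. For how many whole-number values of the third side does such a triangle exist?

19

The third side lies in the open interval (30, 50).
Integers from 31 to 49 inclusive: 49 − 31 + 1 = 19.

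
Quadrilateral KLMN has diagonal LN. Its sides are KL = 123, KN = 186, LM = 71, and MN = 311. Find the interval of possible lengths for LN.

240 < LN < 309

From triangle KLN: |123 − 186| < LN < 123 + 186, i.e. 63 < LN < 309.
From triangle MLN: 240 < LN < 382.
Both must hold, so LN lies in the intersection.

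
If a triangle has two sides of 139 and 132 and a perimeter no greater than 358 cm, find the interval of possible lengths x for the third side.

7 < x ≤ 87 cm

Triangle inequality alone gives 7 < x < 271.
The perimeter condition gives x ≤ 358 − 139 − 132 = 87.
Intersecting the two: 7 < x ≤ 87.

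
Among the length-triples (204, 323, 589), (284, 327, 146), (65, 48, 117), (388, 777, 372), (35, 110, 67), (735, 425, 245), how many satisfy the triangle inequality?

1

(204,323,589): 204+323 ≤ 589 → not valid
(146,284,327): 146+284 > 327 → valid
(48,65,117): 48+65 ≤ 117 → not valid
(372,388,777): 372+388 ≤ 777 → not valid
(35,67,110): 35+67 ≤ 110 → not valid
(245,425,735): 245+425 ≤ 735 → not valid
1 of the 6 triples forms a triangle.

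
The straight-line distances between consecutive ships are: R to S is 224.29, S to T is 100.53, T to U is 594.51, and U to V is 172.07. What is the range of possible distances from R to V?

The maximum is all hops collinear in one direction: 224.29 + 100.53 + 594.51 + 172.07 = 1091.40.
The longest hop is 594.51; the others sum to 496.89. Folding the others back against it leaves at least 594.51 − 496.89 = 97.62.

97.62 ≤ RV ≤ 1091.40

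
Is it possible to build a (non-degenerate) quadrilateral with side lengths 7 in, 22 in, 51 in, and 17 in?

For a quadrilateral, each side must be shorter than the sum of the others.
Here the longest side is 51, but the remaining 3 sides sum to only 46.

No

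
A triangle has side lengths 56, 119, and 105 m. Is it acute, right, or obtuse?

right

Compare the square of the longest side to the sum of squares of the other two: 56² + 105² = 14161 = 119².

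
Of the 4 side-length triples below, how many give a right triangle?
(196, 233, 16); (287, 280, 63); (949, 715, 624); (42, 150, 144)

(196,233,16): 16+196 ≤ 233, not a triangle
(287,280,63): 63²+280² = 82369 = 287² → right
(949,715,624): 624²+715² = 900601 = 949² → right
(42,150,144): 42²+144² = 22500 = 150² → right
3 of the 4 are right.

3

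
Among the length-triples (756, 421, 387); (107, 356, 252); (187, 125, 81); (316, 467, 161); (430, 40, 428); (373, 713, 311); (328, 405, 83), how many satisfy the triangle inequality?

6

(387,421,756): 387+421 > 756 → valid
(107,252,356): 107+252 > 356 → valid
(81,125,187): 81+125 > 187 → valid
(161,316,467): 161+316 > 467 → valid
(40,428,430): 40+428 > 430 → valid
(311,373,713): 311+373 ≤ 713 → not valid
(83,328,405): 83+328 > 405 → valid
6 of the 7 triples form a triangle.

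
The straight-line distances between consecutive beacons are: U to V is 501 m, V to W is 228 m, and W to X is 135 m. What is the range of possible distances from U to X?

138 ≤ UX ≤ 864 m

The maximum is all hops collinear in one direction: 501 + 228 + 135 = 864.
The longest hop is 501; the others sum to 363. Folding the others back against it leaves at least 501 − 363 = 138.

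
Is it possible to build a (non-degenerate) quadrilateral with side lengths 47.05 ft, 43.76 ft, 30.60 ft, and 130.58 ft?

No

For a quadrilateral, each side must be shorter than the sum of the others.
Here the longest side is 130.58, but the remaining 3 sides sum to only 121.41.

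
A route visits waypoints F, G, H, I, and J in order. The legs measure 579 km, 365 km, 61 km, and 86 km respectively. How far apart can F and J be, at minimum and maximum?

The maximum is all hops collinear in one direction: 579 + 365 + 61 + 86 = 1091.
The longest hop is 579; the others sum to 512. Folding the others back against it leaves at least 579 − 512 = 67.

67 ≤ FJ ≤ 1091 km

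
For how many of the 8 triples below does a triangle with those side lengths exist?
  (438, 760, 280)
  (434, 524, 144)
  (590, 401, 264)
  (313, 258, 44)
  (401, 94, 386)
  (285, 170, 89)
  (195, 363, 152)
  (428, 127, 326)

4

(280,438,760): 280+438 ≤ 760 → not valid
(144,434,524): 144+434 > 524 → valid
(264,401,590): 264+401 > 590 → valid
(44,258,313): 44+258 ≤ 313 → not valid
(94,386,401): 94+386 > 401 → valid
(89,170,285): 89+170 ≤ 285 → not valid
(152,195,363): 152+195 ≤ 363 → not valid
(127,326,428): 127+326 > 428 → valid
4 of the 8 triples form a triangle.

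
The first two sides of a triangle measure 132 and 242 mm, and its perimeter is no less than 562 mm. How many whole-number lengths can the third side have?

Triangle inequality: 110 < x < 374. Perimeter ≥ 562 gives x ≥ 562 − 132 − 242 = 188.
So 188 ≤ x < 374; integers 188 through 373: 186 values.

186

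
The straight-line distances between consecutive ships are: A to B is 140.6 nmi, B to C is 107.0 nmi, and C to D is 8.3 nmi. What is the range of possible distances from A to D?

25.3 ≤ AD ≤ 255.9 nmi

The maximum is all hops collinear in one direction: 140.6 + 107.0 + 8.3 = 255.9.
The longest hop is 140.6; the others sum to 115.3. Folding the others back against it leaves at least 140.6 − 115.3 = 25.3.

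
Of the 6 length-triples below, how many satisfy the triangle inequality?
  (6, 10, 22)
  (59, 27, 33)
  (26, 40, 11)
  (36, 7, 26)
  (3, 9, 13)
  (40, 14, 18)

(6,10,22): 6+10 ≤ 22 → not valid
(27,33,59): 27+33 > 59 → valid
(11,26,40): 11+26 ≤ 40 → not valid
(7,26,36): 7+26 ≤ 36 → not valid
(3,9,13): 3+9 ≤ 13 → not valid
(14,18,40): 14+18 ≤ 40 → not valid
1 of the 6 triples forms a triangle.

1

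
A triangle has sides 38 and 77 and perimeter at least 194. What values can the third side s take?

79 ≤ s < 115

Triangle inequality alone gives 39 < s < 115.
The perimeter condition gives s ≥ 194 − 38 − 77 = 79.
Intersecting the two: 79 ≤ s < 115.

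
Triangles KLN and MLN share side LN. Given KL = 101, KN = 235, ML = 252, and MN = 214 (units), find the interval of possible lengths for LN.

From triangle KLN: |101 − 235| < LN < 101 + 235, i.e. 134 < LN < 336.
From triangle MLN: 38 < LN < 466.
Both must hold, so LN lies in the intersection.

134 < LN < 336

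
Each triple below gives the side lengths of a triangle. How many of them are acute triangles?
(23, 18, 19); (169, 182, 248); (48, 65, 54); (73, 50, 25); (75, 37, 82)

4

(23,18,19): 18²+19² = 685 > 529 = 23² → acute
(169,182,248): 169²+182² = 61685 > 61504 = 248² → acute
(48,65,54): 48²+54² = 5220 > 4225 = 65² → acute
(73,50,25): 25²+50² = 3125 < 5329 = 73² → obtuse
(75,37,82): 37²+75² = 6994 > 6724 = 82² → acute
4 of the 5 are acute.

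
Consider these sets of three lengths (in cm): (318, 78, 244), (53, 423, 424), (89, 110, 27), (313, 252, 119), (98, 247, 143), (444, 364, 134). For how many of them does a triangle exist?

5

(78,244,318): 78+244 > 318 → valid
(53,423,424): 53+423 > 424 → valid
(27,89,110): 27+89 > 110 → valid
(119,252,313): 119+252 > 313 → valid
(98,143,247): 98+143 ≤ 247 → not valid
(134,364,444): 134+364 > 444 → valid
5 of the 6 triples form a triangle.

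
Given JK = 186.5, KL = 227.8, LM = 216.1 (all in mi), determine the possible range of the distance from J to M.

0 ≤ JM ≤ 630.4 mi

The maximum is all hops collinear in one direction: 186.5 + 227.8 + 216.1 = 630.4.
The longest hop is 227.8; the others sum to 402.6. Since 227.8 ≤ 402.6, the path can fold back on itself completely, so the minimum distance is 0.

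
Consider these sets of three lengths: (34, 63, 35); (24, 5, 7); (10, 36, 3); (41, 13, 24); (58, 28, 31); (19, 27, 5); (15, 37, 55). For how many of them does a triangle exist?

(34,35,63): 34+35 > 63 → valid
(5,7,24): 5+7 ≤ 24 → not valid
(3,10,36): 3+10 ≤ 36 → not valid
(13,24,41): 13+24 ≤ 41 → not valid
(28,31,58): 28+31 > 58 → valid
(5,19,27): 5+19 ≤ 27 → not valid
(15,37,55): 15+37 ≤ 55 → not valid
2 of the 7 triples form a triangle.

2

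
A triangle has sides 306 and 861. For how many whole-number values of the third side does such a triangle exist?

611

The third side lies in the open interval (555, 1167).
Integers from 556 to 1166 inclusive: 1166 − 556 + 1 = 611.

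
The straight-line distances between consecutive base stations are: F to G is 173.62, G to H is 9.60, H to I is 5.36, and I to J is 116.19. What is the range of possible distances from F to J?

42.47 ≤ FJ ≤ 304.77

The maximum is all hops collinear in one direction: 173.62 + 9.60 + 5.36 + 116.19 = 304.77.
The longest hop is 173.62; the others sum to 131.15. Folding the others back against it leaves at least 173.62 − 131.15 = 42.47.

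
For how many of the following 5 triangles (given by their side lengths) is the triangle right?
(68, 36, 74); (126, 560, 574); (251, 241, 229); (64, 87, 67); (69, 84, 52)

1

(68,36,74): 36²+68² = 5920 > 5476 = 74² → acute
(126,560,574): 126²+560² = 329476 = 574² → right
(251,241,229): 229²+241² = 110522 > 63001 = 251² → acute
(64,87,67): 64²+67² = 8585 > 7569 = 87² → acute
(69,84,52): 52²+69² = 7465 > 7056 = 84² → acute
1 of the 5 is right.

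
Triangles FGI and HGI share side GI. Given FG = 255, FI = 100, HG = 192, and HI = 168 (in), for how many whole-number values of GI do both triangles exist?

From triangle FGI: 155 < GI < 355.
From triangle HGI: 24 < GI < 360.
Intersection: 155 < GI < 355, so integers 156 through 354: 199 values.

199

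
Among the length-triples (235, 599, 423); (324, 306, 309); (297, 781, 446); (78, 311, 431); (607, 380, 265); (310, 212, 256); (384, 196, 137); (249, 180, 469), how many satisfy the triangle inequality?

(235,423,599): 235+423 > 599 → valid
(306,309,324): 306+309 > 324 → valid
(297,446,781): 297+446 ≤ 781 → not valid
(78,311,431): 78+311 ≤ 431 → not valid
(265,380,607): 265+380 > 607 → valid
(212,256,310): 212+256 > 310 → valid
(137,196,384): 137+196 ≤ 384 → not valid
(180,249,469): 180+249 ≤ 469 → not valid
4 of the 8 triples form a triangle.

4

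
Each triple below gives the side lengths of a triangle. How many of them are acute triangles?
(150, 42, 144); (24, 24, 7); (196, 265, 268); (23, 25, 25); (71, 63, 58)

4

(150,42,144): 42²+144² = 22500 = 150² → right
(24,24,7): 7²+24² = 625 > 576 = 24² → acute
(196,265,268): 196²+265² = 108641 > 71824 = 268² → acute
(23,25,25): 23²+25² = 1154 > 625 = 25² → acute
(71,63,58): 58²+63² = 7333 > 5041 = 71² → acute
4 of the 5 are acute.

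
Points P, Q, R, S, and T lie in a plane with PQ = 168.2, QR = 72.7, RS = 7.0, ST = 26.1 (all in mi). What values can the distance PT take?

62.4 ≤ PT ≤ 274.0 mi

The maximum is all hops collinear in one direction: 168.2 + 72.7 + 7.0 + 26.1 = 274.0.
The longest hop is 168.2; the others sum to 105.8. Folding the others back against it leaves at least 168.2 − 105.8 = 62.4.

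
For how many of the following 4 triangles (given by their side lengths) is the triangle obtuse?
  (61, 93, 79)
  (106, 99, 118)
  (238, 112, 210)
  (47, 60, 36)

(61,93,79): 61²+79² = 9962 > 8649 = 93² → acute
(106,99,118): 99²+106² = 21037 > 13924 = 118² → acute
(238,112,210): 112²+210² = 56644 = 238² → right
(47,60,36): 36²+47² = 3505 < 3600 = 60² → obtuse
1 of the 4 is obtuse.

1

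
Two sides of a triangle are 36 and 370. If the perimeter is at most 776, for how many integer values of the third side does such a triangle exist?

36

Triangle inequality: 334 < x < 406. Perimeter ≤ 776 gives x ≤ 776 − 36 − 370 = 370.
So 334 < x ≤ 370; integers 335 through 370: 36 values.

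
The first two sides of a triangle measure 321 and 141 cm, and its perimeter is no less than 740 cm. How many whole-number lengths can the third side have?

Triangle inequality: 180 < x < 462. Perimeter ≥ 740 gives x ≥ 740 − 321 − 141 = 278.
So 278 ≤ x < 462; integers 278 through 461: 184 values.

184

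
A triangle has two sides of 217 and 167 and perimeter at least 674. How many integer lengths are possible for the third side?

94

Triangle inequality: 50 < x < 384. Perimeter ≥ 674 gives x ≥ 674 − 217 − 167 = 290.
So 290 ≤ x < 384; integers 290 through 383: 94 values.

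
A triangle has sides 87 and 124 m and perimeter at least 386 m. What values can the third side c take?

Triangle inequality alone gives 37 < c < 211.
The perimeter condition gives c ≥ 386 − 87 − 124 = 175.
Intersecting the two: 175 ≤ c < 211.

175 ≤ c < 211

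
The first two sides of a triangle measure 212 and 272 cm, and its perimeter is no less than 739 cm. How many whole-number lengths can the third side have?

229

Triangle inequality: 60 < x < 484. Perimeter ≥ 739 gives x ≥ 739 − 212 − 272 = 255.
So 255 ≤ x < 484; integers 255 through 483: 229 values.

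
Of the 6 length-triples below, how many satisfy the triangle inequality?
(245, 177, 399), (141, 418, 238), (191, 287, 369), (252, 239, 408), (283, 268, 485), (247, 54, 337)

(177,245,399): 177+245 > 399 → valid
(141,238,418): 141+238 ≤ 418 → not valid
(191,287,369): 191+287 > 369 → valid
(239,252,408): 239+252 > 408 → valid
(268,283,485): 268+283 > 485 → valid
(54,247,337): 54+247 ≤ 337 → not valid
4 of the 6 triples form a triangle.

4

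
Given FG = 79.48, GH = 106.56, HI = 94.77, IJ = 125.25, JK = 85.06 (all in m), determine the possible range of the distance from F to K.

0 ≤ FK ≤ 491.12 m

The maximum is all hops collinear in one direction: 79.48 + 106.56 + 94.77 + 125.25 + 85.06 = 491.12.
The longest hop is 125.25; the others sum to 365.87. Since 125.25 ≤ 365.87, the path can fold back on itself completely, so the minimum distance is 0.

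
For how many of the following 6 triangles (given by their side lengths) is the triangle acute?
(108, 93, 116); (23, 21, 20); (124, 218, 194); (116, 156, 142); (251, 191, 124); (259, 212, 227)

5

(108,93,116): 93²+108² = 20313 > 13456 = 116² → acute
(23,21,20): 20²+21² = 841 > 529 = 23² → acute
(124,218,194): 124²+194² = 53012 > 47524 = 218² → acute
(116,156,142): 116²+142² = 33620 > 24336 = 156² → acute
(251,191,124): 124²+191² = 51857 < 63001 = 251² → obtuse
(259,212,227): 212²+227² = 96473 > 67081 = 259² → acute
5 of the 6 are acute.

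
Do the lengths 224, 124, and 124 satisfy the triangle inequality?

Yes

The longest side is 224, and the other two sum to 248.
Since 248 > 224, the triangle inequality holds.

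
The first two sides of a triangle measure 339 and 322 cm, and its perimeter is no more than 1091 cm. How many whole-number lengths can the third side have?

Triangle inequality: 17 < x < 661. Perimeter ≤ 1091 gives x ≤ 1091 − 339 − 322 = 430.
So 17 < x ≤ 430; integers 18 through 430: 413 values.

413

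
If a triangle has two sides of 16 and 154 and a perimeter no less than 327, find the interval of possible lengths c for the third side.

157 ≤ c < 170

Triangle inequality alone gives 138 < c < 170.
The perimeter condition gives c ≥ 327 − 16 − 154 = 157.
Intersecting the two: 157 ≤ c < 170.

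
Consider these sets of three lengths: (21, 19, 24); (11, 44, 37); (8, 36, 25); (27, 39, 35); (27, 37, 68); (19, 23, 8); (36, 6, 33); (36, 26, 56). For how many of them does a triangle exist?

(19,21,24): 19+21 > 24 → valid
(11,37,44): 11+37 > 44 → valid
(8,25,36): 8+25 ≤ 36 → not valid
(27,35,39): 27+35 > 39 → valid
(27,37,68): 27+37 ≤ 68 → not valid
(8,19,23): 8+19 > 23 → valid
(6,33,36): 6+33 > 36 → valid
(26,36,56): 26+36 > 56 → valid
6 of the 8 triples form a triangle.

6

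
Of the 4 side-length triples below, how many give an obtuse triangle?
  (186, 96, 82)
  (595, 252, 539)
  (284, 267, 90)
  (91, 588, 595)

1

(186,96,82): 82+96 ≤ 186, not a triangle
(595,252,539): 252²+539² = 354025 = 595² → right
(284,267,90): 90²+267² = 79389 < 80656 = 284² → obtuse
(91,588,595): 91²+588² = 354025 = 595² → right
1 of the 4 is obtuse.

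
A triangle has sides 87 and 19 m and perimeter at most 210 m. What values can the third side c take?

Triangle inequality alone gives 68 < c < 106.
The perimeter condition gives c ≤ 210 − 87 − 19 = 104.
Intersecting the two: 68 < c ≤ 104.

68 < c ≤ 104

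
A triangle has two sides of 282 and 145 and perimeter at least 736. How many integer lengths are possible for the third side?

118

Triangle inequality: 137 < x < 427. Perimeter ≥ 736 gives x ≥ 736 − 282 − 145 = 309.
So 309 ≤ x < 427; integers 309 through 426: 118 values.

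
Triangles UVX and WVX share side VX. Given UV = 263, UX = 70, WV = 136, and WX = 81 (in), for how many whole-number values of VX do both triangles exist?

From triangle UVX: 193 < VX < 333.
From triangle WVX: 55 < VX < 217.
Intersection: 193 < VX < 217, so integers 194 through 216: 23 values.

23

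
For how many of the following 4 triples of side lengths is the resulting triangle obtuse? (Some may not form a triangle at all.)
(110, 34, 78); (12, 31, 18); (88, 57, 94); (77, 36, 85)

(110,34,78): 34²+78² = 7240 < 12100 = 110² → obtuse
(12,31,18): 12+18 ≤ 31, not a triangle
(88,57,94): 57²+88² = 10993 > 8836 = 94² → acute
(77,36,85): 36²+77² = 7225 = 85² → right
1 of the 4 is obtuse.

1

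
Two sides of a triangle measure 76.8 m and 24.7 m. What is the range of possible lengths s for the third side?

52.1 < s < 101.5 (m)

By the triangle inequality, s must be less than 76.8 + 24.7 = 101.5 and greater than |76.8 − 24.7| = 52.1.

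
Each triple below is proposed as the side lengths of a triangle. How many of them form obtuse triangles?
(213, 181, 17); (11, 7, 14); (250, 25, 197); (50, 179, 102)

1

(213,181,17): 17+181 ≤ 213, not a triangle
(11,7,14): 7²+11² = 170 < 196 = 14² → obtuse
(250,25,197): 25+197 ≤ 250, not a triangle
(50,179,102): 50+102 ≤ 179, not a triangle
1 of the 4 is obtuse.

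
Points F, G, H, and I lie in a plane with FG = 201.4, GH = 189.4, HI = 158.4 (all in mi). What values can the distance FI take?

The maximum is all hops collinear in one direction: 201.4 + 189.4 + 158.4 = 549.2.
The longest hop is 201.4; the others sum to 347.8. Since 201.4 ≤ 347.8, the path can fold back on itself completely, so the minimum distance is 0.

0 ≤ FI ≤ 549.2 mi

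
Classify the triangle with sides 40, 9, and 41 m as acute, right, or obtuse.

right

Compare the square of the longest side to the sum of squares of the other two: 9² + 40² = 1681 = 41².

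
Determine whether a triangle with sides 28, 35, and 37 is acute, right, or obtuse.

Compare the square of the longest side to the sum of squares of the other two: 28² + 35² = 2009 > 1369 = 37².

acute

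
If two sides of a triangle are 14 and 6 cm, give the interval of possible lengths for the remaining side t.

8 < t < 20 (cm)

By the triangle inequality, t must be less than 14 + 6 = 20 and greater than |14 − 6| = 8.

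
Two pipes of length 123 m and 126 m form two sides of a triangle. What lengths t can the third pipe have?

3 < t < 249 (m)

By the triangle inequality, t must be less than 123 + 126 = 249 and greater than |123 − 126| = 3.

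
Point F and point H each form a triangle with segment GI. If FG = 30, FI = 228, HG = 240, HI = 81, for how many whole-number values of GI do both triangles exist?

59

From triangle FGI: 198 < GI < 258.
From triangle HGI: 159 < GI < 321.
Intersection: 198 < GI < 258, so integers 199 through 257: 59 values.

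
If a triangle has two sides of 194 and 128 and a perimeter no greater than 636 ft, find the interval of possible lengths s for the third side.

Triangle inequality alone gives 66 < s < 322.
The perimeter condition gives s ≤ 636 − 194 − 128 = 314.
Intersecting the two: 66 < s ≤ 314.

66 < s ≤ 314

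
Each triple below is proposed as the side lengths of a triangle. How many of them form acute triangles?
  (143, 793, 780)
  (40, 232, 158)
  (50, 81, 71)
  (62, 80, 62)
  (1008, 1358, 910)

(143,793,780): 143²+780² = 628849 = 793² → right
(40,232,158): 40+158 ≤ 232, not a triangle
(50,81,71): 50²+71² = 7541 > 6561 = 81² → acute
(62,80,62): 62²+62² = 7688 > 6400 = 80² → acute
(1008,1358,910): 910²+1008² = 1844164 = 1358² → right
2 of the 5 are acute.

2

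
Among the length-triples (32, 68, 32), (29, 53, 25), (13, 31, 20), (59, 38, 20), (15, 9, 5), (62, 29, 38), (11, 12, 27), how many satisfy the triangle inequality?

(32,32,68): 32+32 ≤ 68 → not valid
(25,29,53): 25+29 > 53 → valid
(13,20,31): 13+20 > 31 → valid
(20,38,59): 20+38 ≤ 59 → not valid
(5,9,15): 5+9 ≤ 15 → not valid
(29,38,62): 29+38 > 62 → valid
(11,12,27): 11+12 ≤ 27 → not valid
3 of the 7 triples form a triangle.

3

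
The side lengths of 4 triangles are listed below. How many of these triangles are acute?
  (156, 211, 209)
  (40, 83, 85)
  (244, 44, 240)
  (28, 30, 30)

3

(156,211,209): 156²+209² = 68017 > 44521 = 211² → acute
(40,83,85): 40²+83² = 8489 > 7225 = 85² → acute
(244,44,240): 44²+240² = 59536 = 244² → right
(28,30,30): 28²+30² = 1684 > 900 = 30² → acute
3 of the 4 are acute.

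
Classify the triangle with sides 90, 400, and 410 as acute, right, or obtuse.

Compare the square of the longest side to the sum of squares of the other two: 90² + 400² = 168100 = 410².

right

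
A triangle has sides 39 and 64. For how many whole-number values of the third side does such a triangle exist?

The third side lies in the open interval (25, 103).
Integers from 26 to 102 inclusive: 102 − 26 + 1 = 77.

77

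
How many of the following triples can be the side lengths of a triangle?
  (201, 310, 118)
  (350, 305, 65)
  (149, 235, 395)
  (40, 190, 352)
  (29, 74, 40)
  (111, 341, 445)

3

(118,201,310): 118+201 > 310 → valid
(65,305,350): 65+305 > 350 → valid
(149,235,395): 149+235 ≤ 395 → not valid
(40,190,352): 40+190 ≤ 352 → not valid
(29,40,74): 29+40 ≤ 74 → not valid
(111,341,445): 111+341 > 445 → valid
3 of the 6 triples form a triangle.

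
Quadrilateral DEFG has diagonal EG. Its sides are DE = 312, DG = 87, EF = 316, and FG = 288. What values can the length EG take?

225 < EG < 399

From triangle DEG: |312 − 87| < EG < 312 + 87, i.e. 225 < EG < 399.
From triangle FEG: 28 < EG < 604.
Both must hold, so EG lies in the intersection.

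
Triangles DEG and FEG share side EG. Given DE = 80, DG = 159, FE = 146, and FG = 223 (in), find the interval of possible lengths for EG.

From triangle DEG: |80 − 159| < EG < 80 + 159, i.e. 79 < EG < 239.
From triangle FEG: 77 < EG < 369.
Both must hold, so EG lies in the intersection.

79 < EG < 239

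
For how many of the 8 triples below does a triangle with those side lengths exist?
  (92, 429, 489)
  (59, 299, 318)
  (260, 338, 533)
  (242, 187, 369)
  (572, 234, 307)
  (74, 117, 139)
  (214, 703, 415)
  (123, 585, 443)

(92,429,489): 92+429 > 489 → valid
(59,299,318): 59+299 > 318 → valid
(260,338,533): 260+338 > 533 → valid
(187,242,369): 187+242 > 369 → valid
(234,307,572): 234+307 ≤ 572 → not valid
(74,117,139): 74+117 > 139 → valid
(214,415,703): 214+415 ≤ 703 → not valid
(123,443,585): 123+443 ≤ 585 → not valid
5 of the 8 triples form a triangle.

5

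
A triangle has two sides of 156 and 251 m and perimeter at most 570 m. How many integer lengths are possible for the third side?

68

Triangle inequality: 95 < x < 407. Perimeter ≤ 570 gives x ≤ 570 − 156 − 251 = 163.
So 95 < x ≤ 163; integers 96 through 163: 68 values.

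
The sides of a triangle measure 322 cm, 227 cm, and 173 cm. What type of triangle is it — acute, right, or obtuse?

obtuse

Compare the square of the longest side to the sum of squares of the other two: 173² + 227² = 81458 < 103684 = 322².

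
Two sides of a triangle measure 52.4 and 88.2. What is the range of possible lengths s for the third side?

By the triangle inequality, s must be less than 52.4 + 88.2 = 140.6 and greater than |52.4 − 88.2| = 35.8.

35.8 < s < 140.6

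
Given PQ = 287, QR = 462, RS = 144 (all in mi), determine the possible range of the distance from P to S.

31 ≤ PS ≤ 893 mi

The maximum is all hops collinear in one direction: 287 + 462 + 144 = 893.
The longest hop is 462; the others sum to 431. Folding the others back against it leaves at least 462 − 431 = 31.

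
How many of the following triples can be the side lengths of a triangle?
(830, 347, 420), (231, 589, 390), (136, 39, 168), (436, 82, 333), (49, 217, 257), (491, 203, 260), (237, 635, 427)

4

(347,420,830): 347+420 ≤ 830 → not valid
(231,390,589): 231+390 > 589 → valid
(39,136,168): 39+136 > 168 → valid
(82,333,436): 82+333 ≤ 436 → not valid
(49,217,257): 49+217 > 257 → valid
(203,260,491): 203+260 ≤ 491 → not valid
(237,427,635): 237+427 > 635 → valid
4 of the 7 triples form a triangle.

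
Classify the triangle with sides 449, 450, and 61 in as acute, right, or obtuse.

acute

Compare the square of the longest side to the sum of squares of the other two: 61² + 449² = 205322 > 202500 = 450².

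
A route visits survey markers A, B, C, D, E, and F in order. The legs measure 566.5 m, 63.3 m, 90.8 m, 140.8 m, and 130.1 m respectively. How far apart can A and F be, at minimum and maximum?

141.5 ≤ AF ≤ 991.5 m

The maximum is all hops collinear in one direction: 566.5 + 63.3 + 90.8 + 140.8 + 130.1 = 991.5.
The longest hop is 566.5; the others sum to 425.0. Folding the others back against it leaves at least 566.5 − 425.0 = 141.5.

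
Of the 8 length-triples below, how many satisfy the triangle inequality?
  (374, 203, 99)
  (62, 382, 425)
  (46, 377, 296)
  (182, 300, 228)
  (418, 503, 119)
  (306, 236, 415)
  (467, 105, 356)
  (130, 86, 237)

4

(99,203,374): 99+203 ≤ 374 → not valid
(62,382,425): 62+382 > 425 → valid
(46,296,377): 46+296 ≤ 377 → not valid
(182,228,300): 182+228 > 300 → valid
(119,418,503): 119+418 > 503 → valid
(236,306,415): 236+306 > 415 → valid
(105,356,467): 105+356 ≤ 467 → not valid
(86,130,237): 86+130 ≤ 237 → not valid
4 of the 8 triples form a triangle.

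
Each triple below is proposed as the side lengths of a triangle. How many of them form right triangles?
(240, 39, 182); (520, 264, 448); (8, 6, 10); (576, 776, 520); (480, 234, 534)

4

(240,39,182): 39+182 ≤ 240, not a triangle
(520,264,448): 264²+448² = 270400 = 520² → right
(8,6,10): 6²+8² = 100 = 10² → right
(576,776,520): 520²+576² = 602176 = 776² → right
(480,234,534): 234²+480² = 285156 = 534² → right
4 of the 5 are right.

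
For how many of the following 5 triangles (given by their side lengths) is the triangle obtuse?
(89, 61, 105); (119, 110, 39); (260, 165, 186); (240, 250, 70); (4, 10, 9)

(89,61,105): 61²+89² = 11642 > 11025 = 105² → acute
(119,110,39): 39²+110² = 13621 < 14161 = 119² → obtuse
(260,165,186): 165²+186² = 61821 < 67600 = 260² → obtuse
(240,250,70): 70²+240² = 62500 = 250² → right
(4,10,9): 4²+9² = 97 < 100 = 10² → obtuse
3 of the 5 are obtuse.

3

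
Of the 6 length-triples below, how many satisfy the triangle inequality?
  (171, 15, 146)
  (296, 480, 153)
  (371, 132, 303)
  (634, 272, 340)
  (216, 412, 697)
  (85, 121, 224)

(15,146,171): 15+146 ≤ 171 → not valid
(153,296,480): 153+296 ≤ 480 → not valid
(132,303,371): 132+303 > 371 → valid
(272,340,634): 272+340 ≤ 634 → not valid
(216,412,697): 216+412 ≤ 697 → not valid
(85,121,224): 85+121 ≤ 224 → not valid
1 of the 6 triples forms a triangle.

1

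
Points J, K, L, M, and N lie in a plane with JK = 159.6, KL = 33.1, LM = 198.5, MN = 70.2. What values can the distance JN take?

The maximum is all hops collinear in one direction: 159.6 + 33.1 + 198.5 + 70.2 = 461.4.
The longest hop is 198.5; the others sum to 262.9. Since 198.5 ≤ 262.9, the path can fold back on itself completely, so the minimum distance is 0.

0 ≤ JN ≤ 461.4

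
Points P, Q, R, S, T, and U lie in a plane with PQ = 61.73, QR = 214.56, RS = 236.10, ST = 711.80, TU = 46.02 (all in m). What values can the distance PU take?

153.39 ≤ PU ≤ 1270.21 m

The maximum is all hops collinear in one direction: 61.73 + 214.56 + 236.10 + 711.80 + 46.02 = 1270.21.
The longest hop is 711.80; the others sum to 558.41. Folding the others back against it leaves at least 711.80 − 558.41 = 153.39.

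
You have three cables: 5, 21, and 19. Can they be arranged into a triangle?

The longest side is 21, and the other two sum to 24.
Since 24 > 21, the triangle inequality holds.

Yes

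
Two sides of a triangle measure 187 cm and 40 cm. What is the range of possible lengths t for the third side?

147 < t < 227 (cm)

By the triangle inequality, t must be less than 187 + 40 = 227 and greater than |187 − 40| = 147.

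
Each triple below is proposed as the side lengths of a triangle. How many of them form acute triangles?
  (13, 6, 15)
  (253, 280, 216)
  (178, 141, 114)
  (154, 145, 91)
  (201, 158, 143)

4

(13,6,15): 6²+13² = 205 < 225 = 15² → obtuse
(253,280,216): 216²+253² = 110665 > 78400 = 280² → acute
(178,141,114): 114²+141² = 32877 > 31684 = 178² → acute
(154,145,91): 91²+145² = 29306 > 23716 = 154² → acute
(201,158,143): 143²+158² = 45413 > 40401 = 201² → acute
4 of the 5 are acute.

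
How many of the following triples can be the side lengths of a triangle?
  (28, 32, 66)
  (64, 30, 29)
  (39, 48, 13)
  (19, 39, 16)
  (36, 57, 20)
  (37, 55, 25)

(28,32,66): 28+32 ≤ 66 → not valid
(29,30,64): 29+30 ≤ 64 → not valid
(13,39,48): 13+39 > 48 → valid
(16,19,39): 16+19 ≤ 39 → not valid
(20,36,57): 20+36 ≤ 57 → not valid
(25,37,55): 25+37 > 55 → valid
2 of the 6 triples form a triangle.

2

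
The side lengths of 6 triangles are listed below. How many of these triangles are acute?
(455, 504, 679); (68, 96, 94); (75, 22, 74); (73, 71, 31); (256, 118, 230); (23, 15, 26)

5

(455,504,679): 455²+504² = 461041 = 679² → right
(68,96,94): 68²+94² = 13460 > 9216 = 96² → acute
(75,22,74): 22²+74² = 5960 > 5625 = 75² → acute
(73,71,31): 31²+71² = 6002 > 5329 = 73² → acute
(256,118,230): 118²+230² = 66824 > 65536 = 256² → acute
(23,15,26): 15²+23² = 754 > 676 = 26² → acute
5 of the 6 are acute.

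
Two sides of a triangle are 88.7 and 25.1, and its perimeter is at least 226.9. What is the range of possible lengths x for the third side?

113.1 ≤ x < 113.8

Triangle inequality alone gives 63.6 < x < 113.8.
The perimeter condition gives x ≥ 226.9 − 88.7 − 25.1 = 113.1.
Intersecting the two: 113.1 ≤ x < 113.8.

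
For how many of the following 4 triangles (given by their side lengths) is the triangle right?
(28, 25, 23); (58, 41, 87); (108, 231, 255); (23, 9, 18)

1

(28,25,23): 23²+25² = 1154 > 784 = 28² → acute
(58,41,87): 41²+58² = 5045 < 7569 = 87² → obtuse
(108,231,255): 108²+231² = 65025 = 255² → right
(23,9,18): 9²+18² = 405 < 529 = 23² → obtuse
1 of the 4 is right.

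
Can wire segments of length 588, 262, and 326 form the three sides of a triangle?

No

The two shorter sides sum to 588, exactly equal to the longest side 588.
That gives only a degenerate (flat) triangle — the inequality must be strict.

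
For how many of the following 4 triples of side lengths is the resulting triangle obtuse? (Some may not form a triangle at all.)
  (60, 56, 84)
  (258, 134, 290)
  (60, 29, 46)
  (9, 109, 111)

3

(60,56,84): 56²+60² = 6736 < 7056 = 84² → obtuse
(258,134,290): 134²+258² = 84520 > 84100 = 290² → acute
(60,29,46): 29²+46² = 2957 < 3600 = 60² → obtuse
(9,109,111): 9²+109² = 11962 < 12321 = 111² → obtuse
3 of the 4 are obtuse.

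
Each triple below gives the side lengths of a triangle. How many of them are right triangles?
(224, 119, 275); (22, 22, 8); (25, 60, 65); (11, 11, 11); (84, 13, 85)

(224,119,275): 119²+224² = 64337 < 75625 = 275² → obtuse
(22,22,8): 8²+22² = 548 > 484 = 22² → acute
(25,60,65): 25²+60² = 4225 = 65² → right
(11,11,11): 11²+11² = 242 > 121 = 11² → acute
(84,13,85): 13²+84² = 7225 = 85² → right
2 of the 5 are right.

2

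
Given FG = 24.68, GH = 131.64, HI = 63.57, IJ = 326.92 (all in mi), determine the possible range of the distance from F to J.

The maximum is all hops collinear in one direction: 24.68 + 131.64 + 63.57 + 326.92 = 546.81.
The longest hop is 326.92; the others sum to 219.89. Folding the others back against it leaves at least 326.92 − 219.89 = 107.03.

107.03 ≤ FJ ≤ 546.81 mi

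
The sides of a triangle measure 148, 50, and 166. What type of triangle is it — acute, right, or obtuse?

obtuse

Compare the square of the longest side to the sum of squares of the other two: 50² + 148² = 24404 < 27556 = 166².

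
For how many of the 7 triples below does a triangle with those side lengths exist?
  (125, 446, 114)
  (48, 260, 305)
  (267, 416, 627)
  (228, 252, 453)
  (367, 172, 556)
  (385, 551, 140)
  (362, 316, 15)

3

(114,125,446): 114+125 ≤ 446 → not valid
(48,260,305): 48+260 > 305 → valid
(267,416,627): 267+416 > 627 → valid
(228,252,453): 228+252 > 453 → valid
(172,367,556): 172+367 ≤ 556 → not valid
(140,385,551): 140+385 ≤ 551 → not valid
(15,316,362): 15+316 ≤ 362 → not valid
3 of the 7 triples form a triangle.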